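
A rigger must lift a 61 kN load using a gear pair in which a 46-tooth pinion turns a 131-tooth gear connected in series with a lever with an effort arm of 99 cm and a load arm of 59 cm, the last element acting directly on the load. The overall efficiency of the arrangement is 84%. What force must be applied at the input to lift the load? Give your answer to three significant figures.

15.2 kN

Gear pair MA = 131/46 = 2.8478.
Lever MA = effort arm / load arm = 99/59 = 1.678.
Combined ideal MA = 2.8478 × 1.678 = 4.7786.
Actual MA = 4.7786 × 0.84 = 4.014.
Effort = load / actual MA = 61 / 4.014 = 15.197 kN.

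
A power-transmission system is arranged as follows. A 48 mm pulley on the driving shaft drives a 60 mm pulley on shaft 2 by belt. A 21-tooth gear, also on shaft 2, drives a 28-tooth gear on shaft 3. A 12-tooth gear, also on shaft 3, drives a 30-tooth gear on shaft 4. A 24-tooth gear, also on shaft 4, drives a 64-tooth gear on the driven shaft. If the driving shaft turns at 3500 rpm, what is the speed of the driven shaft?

315 rpm

the driving shaft → shaft 2 (belt, 60/48): 3500 ÷ 1.25 = 2800 rpm
shaft 2 → shaft 3 (gear mesh, 28/21): 2800 ÷ 1.3333 = 2100 rpm
shaft 3 → shaft 4 (gear mesh, 30/12): 2100 ÷ 2.5 = 840 rpm
shaft 4 → the driven shaft (gear mesh, 64/24): 840 ÷ 2.6667 = 315 rpm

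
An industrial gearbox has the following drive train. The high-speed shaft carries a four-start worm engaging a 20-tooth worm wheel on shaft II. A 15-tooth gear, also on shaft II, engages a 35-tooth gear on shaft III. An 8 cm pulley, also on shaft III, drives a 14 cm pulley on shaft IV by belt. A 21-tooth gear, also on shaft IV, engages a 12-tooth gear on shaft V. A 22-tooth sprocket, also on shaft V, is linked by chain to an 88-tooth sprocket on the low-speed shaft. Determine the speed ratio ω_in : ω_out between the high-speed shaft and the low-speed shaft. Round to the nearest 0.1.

46.7

Each stage contributes driven/driver: worm 20/4 = 5, gear mesh 35/15 = 2.3333, belt 14/8 = 1.75, gear mesh 12/21 = 0.57143, chain 88/22 = 4.
Overall: 5 × 2.3333 × 1.75 × 0.57143 × 4 = 46.667.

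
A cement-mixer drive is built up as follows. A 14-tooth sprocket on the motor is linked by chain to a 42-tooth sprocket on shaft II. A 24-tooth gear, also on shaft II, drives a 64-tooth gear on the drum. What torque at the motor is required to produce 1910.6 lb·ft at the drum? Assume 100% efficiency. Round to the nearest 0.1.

Overall ratio R = 3 × 2.6667 = 8.
Input torque = output torque / R = 1910.6 / 8 = 238.82 lb·ft.

238.8 lb·ft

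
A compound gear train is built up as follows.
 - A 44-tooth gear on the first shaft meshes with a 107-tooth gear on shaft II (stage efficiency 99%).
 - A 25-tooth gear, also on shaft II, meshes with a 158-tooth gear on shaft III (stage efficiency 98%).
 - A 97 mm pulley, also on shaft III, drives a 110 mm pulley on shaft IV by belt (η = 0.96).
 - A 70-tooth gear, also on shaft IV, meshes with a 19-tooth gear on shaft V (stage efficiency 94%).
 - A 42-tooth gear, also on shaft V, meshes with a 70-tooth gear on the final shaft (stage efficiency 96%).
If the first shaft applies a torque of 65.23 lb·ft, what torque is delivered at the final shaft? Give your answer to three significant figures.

Gear mesh: ratio = 107/44 = 2.4318; torque at shaft II = 65.23 × 2.4318 × 0.99 = 157.04 lb·ft.
Gear mesh: ratio = 158/25 = 6.32; torque at shaft III = 157.04 × 6.32 × 0.98 = 972.65 lb·ft.
Belt: ratio = 110/97 = 1.134; torque at shaft IV = 972.65 × 1.134 × 0.96 = 1058.9 lb·ft.
Gear mesh: ratio = 19/70 = 0.27143; torque at shaft V = 1058.9 × 0.27143 × 0.94 = 270.17 lb·ft.
Gear mesh: ratio = 70/42 = 1.6667; torque at the final shaft = 270.17 × 1.6667 × 0.96 = 432.27 lb·ft.

432 lb·ft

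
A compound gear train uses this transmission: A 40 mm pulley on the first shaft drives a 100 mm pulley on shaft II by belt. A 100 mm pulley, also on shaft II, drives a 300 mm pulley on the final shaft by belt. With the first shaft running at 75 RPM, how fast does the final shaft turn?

the first shaft → shaft II (belt, 100/40): 75 ÷ 2.5 = 30 RPM
shaft II → the final shaft (belt, 300/100): 30 ÷ 3 = 10 RPM

10 RPM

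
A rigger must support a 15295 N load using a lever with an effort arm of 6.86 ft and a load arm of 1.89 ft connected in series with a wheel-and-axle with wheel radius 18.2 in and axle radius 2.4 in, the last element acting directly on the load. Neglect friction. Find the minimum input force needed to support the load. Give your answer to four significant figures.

555.7 N

Lever MA = effort arm / load arm = 6.86/1.89 = 3.6296.
Wheel-and-axle MA = R/r = 18.2/2.4 = 7.5833.
Combined ideal MA = 3.6296 × 7.5833 = 27.525.
Effort = load / MA = 15295 / 27.525 = 555.68 N.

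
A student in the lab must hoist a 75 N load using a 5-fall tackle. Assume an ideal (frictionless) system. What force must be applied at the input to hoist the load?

Block-and-tackle MA = number of supporting rope parts = 5.
Effort = load / MA = 75 / 5 = 15 N.

15 N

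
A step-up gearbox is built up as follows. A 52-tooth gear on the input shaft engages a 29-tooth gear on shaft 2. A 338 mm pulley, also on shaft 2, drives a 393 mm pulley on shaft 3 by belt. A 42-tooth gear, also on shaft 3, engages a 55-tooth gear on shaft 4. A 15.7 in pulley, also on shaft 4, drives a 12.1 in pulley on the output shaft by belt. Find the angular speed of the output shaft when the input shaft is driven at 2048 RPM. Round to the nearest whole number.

3129 RPM

gear mesh 29/52 = 0.55769 → 2048/0.55769 = 3672.3 RPM
belt 393/338 = 1.1627 → 3672.3/1.1627 = 3158.3 RPM
gear mesh 55/42 = 1.3095 → 3158.3/1.3095 = 2411.8 RPM
belt 12.1/15.7 = 0.7707 → 2411.8/0.7707 = 3129.4 RPM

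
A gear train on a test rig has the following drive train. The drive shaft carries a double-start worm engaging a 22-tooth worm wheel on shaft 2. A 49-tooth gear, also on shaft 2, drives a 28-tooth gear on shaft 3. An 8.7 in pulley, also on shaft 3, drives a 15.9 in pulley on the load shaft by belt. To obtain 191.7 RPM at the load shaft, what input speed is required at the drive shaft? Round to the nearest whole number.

2202 RPM

Overall ratio R = 11 × 0.57143 × 1.8276 = 11.488.
Required input speed = output speed × R = 191.7 × 11.488 = 2202.2 RPM.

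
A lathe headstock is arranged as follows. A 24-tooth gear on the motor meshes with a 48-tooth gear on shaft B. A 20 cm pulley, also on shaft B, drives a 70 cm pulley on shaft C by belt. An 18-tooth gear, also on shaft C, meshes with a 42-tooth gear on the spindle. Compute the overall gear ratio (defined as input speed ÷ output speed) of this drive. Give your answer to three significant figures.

Each stage contributes driven/driver: gear mesh 48/24 = 2, belt 70/20 = 3.5, gear mesh 42/18 = 2.3333.
Overall: 2 × 3.5 × 2.3333 = 16.333.

16.3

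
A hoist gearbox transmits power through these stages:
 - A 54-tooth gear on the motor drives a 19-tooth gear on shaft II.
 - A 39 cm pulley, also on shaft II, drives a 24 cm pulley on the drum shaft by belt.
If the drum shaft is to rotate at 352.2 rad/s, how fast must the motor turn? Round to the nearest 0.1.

Overall ratio R = 0.35185 × 0.61538 = 0.21652.
Required input speed = output speed × R = 352.2 × 0.21652 = 76.26 rad/s.

76.3 rad/s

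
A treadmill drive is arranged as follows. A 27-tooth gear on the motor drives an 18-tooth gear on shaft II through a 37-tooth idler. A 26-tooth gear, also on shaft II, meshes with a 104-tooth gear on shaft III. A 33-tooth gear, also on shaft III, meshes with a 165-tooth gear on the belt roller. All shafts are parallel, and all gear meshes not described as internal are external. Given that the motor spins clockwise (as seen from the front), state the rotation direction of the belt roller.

clockwise

the motor → shaft II: driver → idler → driven is 2 external meshes, 2 reversals → CW.
shaft II → shaft III: external mesh, 1 reversal → CCW.
shaft III → the belt roller: external mesh, 1 reversal → CW.
4 reversals in total — an even number — so the belt roller turns the same way as the motor.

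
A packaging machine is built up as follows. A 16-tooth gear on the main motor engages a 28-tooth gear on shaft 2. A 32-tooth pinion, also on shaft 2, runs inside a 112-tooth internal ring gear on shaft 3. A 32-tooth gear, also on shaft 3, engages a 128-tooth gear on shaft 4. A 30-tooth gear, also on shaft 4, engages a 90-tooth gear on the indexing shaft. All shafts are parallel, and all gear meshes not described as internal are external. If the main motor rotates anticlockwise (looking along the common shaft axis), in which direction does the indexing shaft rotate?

the main motor → shaft 2: external mesh, 1 reversal → CW.
shaft 2 → shaft 3: internal mesh, same direction → CW.
shaft 3 → shaft 4: external mesh, 1 reversal → CCW.
shaft 4 → the indexing shaft: external mesh, 1 reversal → CW.
3 reversals in total — an odd number — so the indexing shaft turns opposite to the main motor.

clockwise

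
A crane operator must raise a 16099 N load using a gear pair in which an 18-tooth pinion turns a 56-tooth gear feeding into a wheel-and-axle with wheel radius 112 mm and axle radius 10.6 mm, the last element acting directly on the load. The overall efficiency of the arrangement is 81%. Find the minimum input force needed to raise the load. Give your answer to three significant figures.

Gear pair MA = 56/18 = 3.1111.
Wheel-and-axle MA = R/r = 112/10.6 = 10.566.
Combined ideal MA = 3.1111 × 10.566 = 32.872.
Actual MA = 32.872 × 0.81 = 26.626.
Effort = load / actual MA = 16099 / 26.626 = 604.63 N.

605 N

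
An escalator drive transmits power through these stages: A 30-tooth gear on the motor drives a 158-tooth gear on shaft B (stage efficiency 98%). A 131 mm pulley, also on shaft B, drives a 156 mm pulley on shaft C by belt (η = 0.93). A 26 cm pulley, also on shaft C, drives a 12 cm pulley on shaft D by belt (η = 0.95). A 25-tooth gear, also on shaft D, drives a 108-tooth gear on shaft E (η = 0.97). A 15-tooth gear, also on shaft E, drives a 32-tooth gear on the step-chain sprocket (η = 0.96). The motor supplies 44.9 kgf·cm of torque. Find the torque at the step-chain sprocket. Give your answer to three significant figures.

966 kgf·cm

After the gear mesh (158/30): 44.9 × 5.2667 × 0.98 = 231.74 kgf·cm
After the belt (156/131): 231.74 × 1.1908 × 0.93 = 256.65 kgf·cm
After the belt (12/26): 256.65 × 0.46154 × 0.95 = 112.53 kgf·cm
After the gear mesh (108/25): 112.53 × 4.32 × 0.97 = 471.55 kgf·cm
After the gear mesh (32/15): 471.55 × 2.1333 × 0.96 = 965.74 kgf·cm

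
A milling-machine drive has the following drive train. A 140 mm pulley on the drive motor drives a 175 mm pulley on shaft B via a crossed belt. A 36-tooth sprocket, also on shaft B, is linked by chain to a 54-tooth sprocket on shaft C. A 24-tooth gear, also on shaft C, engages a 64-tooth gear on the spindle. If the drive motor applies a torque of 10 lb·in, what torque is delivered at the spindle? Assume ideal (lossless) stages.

Belt: ratio = 175/140 = 1.25; torque at shaft B = 10 × 1.25 = 12.5 lb·in.
Chain: ratio = 54/36 = 1.5; torque at shaft C = 12.5 × 1.5 = 18.75 lb·in.
Gear mesh: ratio = 64/24 = 2.6667; torque at the spindle = 18.75 × 2.6667 = 50 lb·in.

50 lb·in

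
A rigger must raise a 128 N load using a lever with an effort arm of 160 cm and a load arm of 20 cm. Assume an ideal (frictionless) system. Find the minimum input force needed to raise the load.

Lever MA = effort arm / load arm = 160/20 = 8.
Effort = load / MA = 128 / 8 = 16 N.

16 N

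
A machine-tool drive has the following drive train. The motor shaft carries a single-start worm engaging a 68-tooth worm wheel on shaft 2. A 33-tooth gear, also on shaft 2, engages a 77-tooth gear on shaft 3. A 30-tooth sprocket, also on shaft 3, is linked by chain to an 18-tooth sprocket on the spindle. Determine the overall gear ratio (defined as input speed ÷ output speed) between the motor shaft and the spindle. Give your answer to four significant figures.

Each stage contributes driven/driver: worm 68/1 = 68, gear mesh 77/33 = 2.3333, chain 18/30 = 0.6.
Overall: 68 × 2.3333 × 0.6 = 95.2.

95.20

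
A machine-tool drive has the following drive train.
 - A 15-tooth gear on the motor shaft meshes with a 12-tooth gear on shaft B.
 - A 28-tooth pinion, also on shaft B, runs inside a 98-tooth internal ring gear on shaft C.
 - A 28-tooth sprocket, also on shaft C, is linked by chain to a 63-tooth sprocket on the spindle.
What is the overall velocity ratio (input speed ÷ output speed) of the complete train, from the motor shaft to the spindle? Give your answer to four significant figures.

6.300

Each stage contributes driven/driver: gear mesh 12/15 = 0.8, internal gear 98/28 = 3.5, chain 63/28 = 2.25.
Overall: 0.8 × 3.5 × 2.25 = 6.3.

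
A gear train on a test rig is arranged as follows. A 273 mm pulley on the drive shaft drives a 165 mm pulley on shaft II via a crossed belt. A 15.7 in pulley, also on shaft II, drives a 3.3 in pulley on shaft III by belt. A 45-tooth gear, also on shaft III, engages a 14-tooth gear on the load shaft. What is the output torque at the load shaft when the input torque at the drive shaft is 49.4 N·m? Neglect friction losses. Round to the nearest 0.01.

After the belt (165/273): 49.4 × 0.6044 = 29.857 N·m
After the belt (3.3/15.7): 29.857 × 0.21019 = 6.2757 N·m
After the gear mesh (14/45): 6.2757 × 0.31111 = 1.9524 N·m

1.95 N·m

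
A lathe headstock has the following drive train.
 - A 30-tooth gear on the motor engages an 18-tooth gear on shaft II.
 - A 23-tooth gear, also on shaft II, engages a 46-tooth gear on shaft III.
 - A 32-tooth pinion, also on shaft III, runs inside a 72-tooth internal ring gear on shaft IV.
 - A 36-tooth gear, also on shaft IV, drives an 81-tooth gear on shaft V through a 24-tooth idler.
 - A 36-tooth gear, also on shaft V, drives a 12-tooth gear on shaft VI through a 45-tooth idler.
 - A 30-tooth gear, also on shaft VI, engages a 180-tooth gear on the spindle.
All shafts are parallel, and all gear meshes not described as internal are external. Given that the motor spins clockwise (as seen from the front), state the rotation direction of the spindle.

the motor → shaft II: external mesh, 1 reversal → CCW.
shaft II → shaft III: external mesh, 1 reversal → CW.
shaft III → shaft IV: internal mesh, same direction → CW.
shaft IV → shaft V: driver → idler → driven is 2 external meshes, 2 reversals → CW.
shaft V → shaft VI: driver → idler → driven is 2 external meshes, 2 reversals → CW.
shaft VI → the spindle: external mesh, 1 reversal → CCW.
7 reversals in total — an odd number — so the spindle turns opposite to the motor.

counterclockwise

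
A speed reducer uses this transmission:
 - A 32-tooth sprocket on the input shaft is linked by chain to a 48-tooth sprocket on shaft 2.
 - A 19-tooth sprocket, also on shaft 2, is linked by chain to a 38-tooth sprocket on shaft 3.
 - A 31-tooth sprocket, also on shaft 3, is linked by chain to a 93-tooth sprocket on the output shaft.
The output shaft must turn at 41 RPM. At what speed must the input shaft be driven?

Overall ratio R = 1.5 × 2 × 3 = 9.
Required input speed = output speed × R = 41 × 9 = 369 RPM.

369 RPM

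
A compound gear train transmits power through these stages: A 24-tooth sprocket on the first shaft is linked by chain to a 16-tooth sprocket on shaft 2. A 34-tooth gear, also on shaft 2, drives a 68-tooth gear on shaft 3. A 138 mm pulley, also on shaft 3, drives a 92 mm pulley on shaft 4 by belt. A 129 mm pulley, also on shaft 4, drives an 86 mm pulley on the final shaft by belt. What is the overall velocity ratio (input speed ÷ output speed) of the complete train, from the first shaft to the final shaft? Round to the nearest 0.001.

0.593

Each stage contributes driven/driver: chain 16/24 = 0.66667, gear mesh 68/34 = 2, belt 92/138 = 0.66667, belt 86/129 = 0.66667.
Overall: 0.66667 × 2 × 0.66667 × 0.66667 = 0.59259.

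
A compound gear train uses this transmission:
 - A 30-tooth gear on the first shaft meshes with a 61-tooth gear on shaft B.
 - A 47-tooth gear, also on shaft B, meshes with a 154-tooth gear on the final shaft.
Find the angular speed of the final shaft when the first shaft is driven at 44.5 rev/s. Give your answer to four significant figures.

6.679 rev/s

Gear mesh: ratio = 61/30 = 2.0333, so shaft B turns at 44.5 / 2.0333 = 21.885 rev/s.
Gear mesh: ratio = 154/47 = 3.2766, so the final shaft turns at 21.885 / 3.2766 = 6.6793 rev/s.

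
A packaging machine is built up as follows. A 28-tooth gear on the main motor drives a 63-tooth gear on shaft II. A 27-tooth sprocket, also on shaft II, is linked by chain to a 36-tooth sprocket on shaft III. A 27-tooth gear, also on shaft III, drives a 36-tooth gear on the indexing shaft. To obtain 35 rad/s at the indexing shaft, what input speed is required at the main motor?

Overall ratio R = 2.25 × 1.3333 × 1.3333 = 4.
Required input speed = output speed × R = 35 × 4 = 140 rad/s.

140 rad/s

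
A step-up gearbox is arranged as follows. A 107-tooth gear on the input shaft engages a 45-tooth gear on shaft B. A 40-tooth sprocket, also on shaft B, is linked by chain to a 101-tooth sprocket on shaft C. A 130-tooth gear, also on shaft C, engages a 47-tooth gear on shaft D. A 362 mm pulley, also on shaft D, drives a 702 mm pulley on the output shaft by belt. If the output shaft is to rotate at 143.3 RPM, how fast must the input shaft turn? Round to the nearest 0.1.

106.7 RPM

Overall ratio R = 0.42056 × 2.525 × 0.36154 × 1.9392 = 0.74451.
Required input speed = output speed × R = 143.3 × 0.74451 = 106.69 RPM.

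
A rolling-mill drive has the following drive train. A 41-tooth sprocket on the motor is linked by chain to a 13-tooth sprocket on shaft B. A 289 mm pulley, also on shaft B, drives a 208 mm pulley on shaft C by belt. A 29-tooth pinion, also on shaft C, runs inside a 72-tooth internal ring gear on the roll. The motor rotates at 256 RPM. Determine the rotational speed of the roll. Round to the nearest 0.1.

chain 13/41 = 0.31707 → 256/0.31707 = 807.38 RPM
belt 208/289 = 0.71972 → 807.38/0.71972 = 1121.8 RPM
internal gear 72/29 = 2.4828 → 1121.8/2.4828 = 451.84 RPM

451.8 RPM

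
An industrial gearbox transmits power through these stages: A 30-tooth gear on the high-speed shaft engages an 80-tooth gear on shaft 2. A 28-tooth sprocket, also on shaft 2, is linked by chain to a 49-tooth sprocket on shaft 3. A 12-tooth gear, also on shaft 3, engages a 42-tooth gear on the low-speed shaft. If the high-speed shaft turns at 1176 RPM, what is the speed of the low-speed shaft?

Gear mesh: ratio = 80/30 = 2.6667, so shaft 2 turns at 1176 / 2.6667 = 441 RPM.
Chain: ratio = 49/28 = 1.75, so shaft 3 turns at 441 / 1.75 = 252 RPM.
Gear mesh: ratio = 42/12 = 3.5, so the low-speed shaft turns at 252 / 3.5 = 72 RPM.

72 RPM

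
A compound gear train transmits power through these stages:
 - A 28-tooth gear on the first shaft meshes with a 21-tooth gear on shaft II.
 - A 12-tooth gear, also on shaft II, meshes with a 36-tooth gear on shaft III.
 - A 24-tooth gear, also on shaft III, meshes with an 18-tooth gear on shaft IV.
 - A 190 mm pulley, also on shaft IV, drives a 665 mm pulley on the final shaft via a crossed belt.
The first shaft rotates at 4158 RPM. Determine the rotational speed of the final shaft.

the first shaft → shaft II (gear mesh, 21/28): 4158 ÷ 0.75 = 5544 RPM
shaft II → shaft III (gear mesh, 36/12): 5544 ÷ 3 = 1848 RPM
shaft III → shaft IV (gear mesh, 18/24): 1848 ÷ 0.75 = 2464 RPM
shaft IV → the final shaft (belt, 665/190): 2464 ÷ 3.5 = 704 RPM

704 RPM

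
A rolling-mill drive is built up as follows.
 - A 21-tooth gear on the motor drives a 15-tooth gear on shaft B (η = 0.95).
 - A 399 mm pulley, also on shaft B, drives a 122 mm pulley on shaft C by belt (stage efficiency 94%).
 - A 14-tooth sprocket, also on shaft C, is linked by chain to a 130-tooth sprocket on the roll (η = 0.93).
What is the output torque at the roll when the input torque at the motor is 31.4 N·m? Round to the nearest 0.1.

52.9 N·m

Gear mesh: ratio = 15/21 = 0.71429; torque at shaft B = 31.4 × 0.71429 × 0.95 = 21.307 N·m.
Belt: ratio = 122/399 = 0.30576; torque at shaft C = 21.307 × 0.30576 × 0.94 = 6.1241 N·m.
Chain: ratio = 130/14 = 9.2857; torque at the roll = 6.1241 × 9.2857 × 0.93 = 52.886 N·m.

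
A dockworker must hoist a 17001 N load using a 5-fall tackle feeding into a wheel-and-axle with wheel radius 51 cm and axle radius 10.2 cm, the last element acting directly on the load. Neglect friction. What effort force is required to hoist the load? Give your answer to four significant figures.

Block-and-tackle MA = number of supporting rope parts = 5.
Wheel-and-axle MA = R/r = 51/10.2 = 5.
Combined ideal MA = 5 × 5 = 25.
Effort = load / MA = 17001 / 25 = 680.04 N.

680.0 N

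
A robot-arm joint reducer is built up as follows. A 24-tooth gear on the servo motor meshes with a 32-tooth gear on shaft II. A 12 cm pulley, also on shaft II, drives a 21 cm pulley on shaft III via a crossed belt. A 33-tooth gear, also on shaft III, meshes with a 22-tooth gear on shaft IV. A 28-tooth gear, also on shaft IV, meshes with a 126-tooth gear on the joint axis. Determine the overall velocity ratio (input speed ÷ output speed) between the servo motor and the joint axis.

7

Each stage contributes driven/driver: gear mesh 32/24 = 1.3333, belt 21/12 = 1.75, gear mesh 22/33 = 0.66667, gear mesh 126/28 = 4.5.
Overall: 1.3333 × 1.75 × 0.66667 × 4.5 = 7.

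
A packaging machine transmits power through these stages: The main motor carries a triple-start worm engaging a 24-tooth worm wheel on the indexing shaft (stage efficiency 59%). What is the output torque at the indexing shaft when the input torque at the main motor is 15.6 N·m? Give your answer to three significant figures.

73.6 N·m

worm 24/3 = 8 → τ = 15.6·8·0.59 = 73.632 N·m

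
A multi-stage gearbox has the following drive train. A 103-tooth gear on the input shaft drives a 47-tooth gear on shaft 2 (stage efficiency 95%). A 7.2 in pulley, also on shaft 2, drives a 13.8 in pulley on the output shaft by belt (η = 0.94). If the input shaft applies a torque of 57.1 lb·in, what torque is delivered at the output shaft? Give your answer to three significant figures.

44.6 lb·in

Gear mesh: ratio = 47/103 = 0.45631; torque at shaft 2 = 57.1 × 0.45631 × 0.95 = 24.753 lb·in.
Belt: ratio = 13.8/7.2 = 1.9167; torque at the output shaft = 24.753 × 1.9167 × 0.94 = 44.596 lb·in.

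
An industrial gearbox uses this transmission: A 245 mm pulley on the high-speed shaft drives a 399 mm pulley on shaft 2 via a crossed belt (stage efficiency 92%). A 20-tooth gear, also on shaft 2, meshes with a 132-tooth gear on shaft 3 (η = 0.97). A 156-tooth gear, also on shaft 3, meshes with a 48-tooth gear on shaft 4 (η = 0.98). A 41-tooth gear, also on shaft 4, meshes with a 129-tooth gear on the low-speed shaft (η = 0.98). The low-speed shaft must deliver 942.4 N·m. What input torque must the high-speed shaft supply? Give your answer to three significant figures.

Overall ratio R = 1.6286 × 6.6 × 0.30769 × 3.1463 = 10.406; overall efficiency η = 0.92 × 0.97 × 0.98 × 0.98 = 0.8571.
Input torque = output torque / (R × η) = 942.4 / (10.406 × 0.8571) = 105.67 N·m.

106 N·m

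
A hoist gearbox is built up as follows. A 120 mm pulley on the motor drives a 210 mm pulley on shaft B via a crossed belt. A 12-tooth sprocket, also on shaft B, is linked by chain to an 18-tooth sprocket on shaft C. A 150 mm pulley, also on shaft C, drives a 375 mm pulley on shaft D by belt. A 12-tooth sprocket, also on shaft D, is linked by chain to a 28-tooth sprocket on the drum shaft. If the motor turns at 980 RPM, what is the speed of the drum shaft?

64 RPM

Belt: ratio = 210/120 = 1.75, so shaft B turns at 980 / 1.75 = 560 RPM.
Chain: ratio = 18/12 = 1.5, so shaft C turns at 560 / 1.5 = 373.33 RPM.
Belt: ratio = 375/150 = 2.5, so shaft D turns at 373.33 / 2.5 = 149.33 RPM.
Chain: ratio = 28/12 = 2.3333, so the drum shaft turns at 149.33 / 2.3333 = 64 RPM.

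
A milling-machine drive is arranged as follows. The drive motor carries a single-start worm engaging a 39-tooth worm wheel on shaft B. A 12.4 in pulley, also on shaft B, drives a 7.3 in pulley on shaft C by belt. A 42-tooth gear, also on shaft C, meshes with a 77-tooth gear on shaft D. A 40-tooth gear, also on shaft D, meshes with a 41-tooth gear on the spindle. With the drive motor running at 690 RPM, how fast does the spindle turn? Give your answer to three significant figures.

16.0 RPM

Worm: ratio = 39/1 = 39, so shaft B turns at 690 / 39 = 17.692 RPM.
Belt: ratio = 7.3/12.4 = 0.58871, so shaft C turns at 17.692 / 0.58871 = 30.053 RPM.
Gear mesh: ratio = 77/42 = 1.8333, so shaft D turns at 30.053 / 1.8333 = 16.392 RPM.
Gear mesh: ratio = 41/40 = 1.025, so the spindle turns at 16.392 / 1.025 = 15.993 RPM.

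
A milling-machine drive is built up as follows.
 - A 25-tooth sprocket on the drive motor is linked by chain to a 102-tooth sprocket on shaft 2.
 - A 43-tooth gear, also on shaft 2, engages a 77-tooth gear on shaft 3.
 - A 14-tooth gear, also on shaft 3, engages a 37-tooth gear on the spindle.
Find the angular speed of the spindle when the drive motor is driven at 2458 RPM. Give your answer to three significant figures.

the drive motor → shaft 2 (chain, 102/25): 2458 ÷ 4.08 = 602.45 RPM
shaft 2 → shaft 3 (gear mesh, 77/43): 602.45 ÷ 1.7907 = 336.43 RPM
shaft 3 → the spindle (gear mesh, 37/14): 336.43 ÷ 2.6429 = 127.3 RPM

127 RPM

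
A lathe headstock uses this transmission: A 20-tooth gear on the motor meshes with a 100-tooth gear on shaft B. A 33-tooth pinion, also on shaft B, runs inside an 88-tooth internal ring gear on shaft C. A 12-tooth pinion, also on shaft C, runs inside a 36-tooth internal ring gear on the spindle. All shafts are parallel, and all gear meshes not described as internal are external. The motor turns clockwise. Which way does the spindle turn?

counterclockwise

the motor → shaft B: external mesh, 1 reversal → CCW.
shaft B → shaft C: internal mesh, same direction → CCW.
shaft C → the spindle: internal mesh, same direction → CCW.
1 reversal in total — an odd number — so the spindle turns opposite to the motor.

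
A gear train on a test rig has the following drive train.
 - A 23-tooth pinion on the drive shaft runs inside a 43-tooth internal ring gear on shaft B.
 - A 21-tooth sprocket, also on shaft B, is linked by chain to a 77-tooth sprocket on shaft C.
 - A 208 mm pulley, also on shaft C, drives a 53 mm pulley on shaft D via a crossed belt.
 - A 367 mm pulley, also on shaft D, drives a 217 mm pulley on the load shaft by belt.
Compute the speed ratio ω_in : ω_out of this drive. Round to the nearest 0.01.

1.03

Each stage contributes driven/driver: internal gear 43/23 = 1.8696, chain 77/21 = 3.6667, belt 53/208 = 0.25481, belt 217/367 = 0.59128.
Overall: 1.8696 × 3.6667 × 0.25481 × 0.59128 = 1.0328.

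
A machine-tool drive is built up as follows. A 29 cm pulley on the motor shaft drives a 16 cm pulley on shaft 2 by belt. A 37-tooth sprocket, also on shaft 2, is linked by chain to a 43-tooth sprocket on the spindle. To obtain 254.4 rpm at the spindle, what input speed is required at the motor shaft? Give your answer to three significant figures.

Overall ratio R = 0.55172 × 1.1622 = 0.64119.
Required input speed = output speed × R = 254.4 × 0.64119 = 163.12 rpm.

163 rpm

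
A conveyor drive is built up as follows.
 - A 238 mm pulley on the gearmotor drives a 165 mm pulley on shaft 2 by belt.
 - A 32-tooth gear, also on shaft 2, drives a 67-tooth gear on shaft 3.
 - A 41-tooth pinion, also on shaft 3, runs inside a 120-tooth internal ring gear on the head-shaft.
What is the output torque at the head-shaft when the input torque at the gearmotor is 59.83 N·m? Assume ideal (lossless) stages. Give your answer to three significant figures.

254 N·m

After the belt (165/238): 59.83 × 0.69328 = 41.479 N·m
After the gear mesh (67/32): 41.479 × 2.0938 = 86.846 N·m
After the internal gear (120/41): 86.846 × 2.9268 = 254.18 N·m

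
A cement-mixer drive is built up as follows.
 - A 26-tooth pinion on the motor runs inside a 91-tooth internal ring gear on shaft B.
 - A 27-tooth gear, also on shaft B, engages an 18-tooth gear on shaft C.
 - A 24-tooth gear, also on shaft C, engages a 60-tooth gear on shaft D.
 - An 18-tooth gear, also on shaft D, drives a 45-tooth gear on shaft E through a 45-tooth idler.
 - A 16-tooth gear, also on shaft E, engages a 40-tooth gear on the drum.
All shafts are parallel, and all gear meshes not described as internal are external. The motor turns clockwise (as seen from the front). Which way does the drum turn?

anticlockwise

the motor → shaft B: internal mesh, same direction → CW.
shaft B → shaft C: external mesh, 1 reversal → CCW.
shaft C → shaft D: external mesh, 1 reversal → CW.
shaft D → shaft E: driver → idler → driven is 2 external meshes, 2 reversals → CW.
shaft E → the drum: external mesh, 1 reversal → CCW.
5 reversals in total — an odd number — so the drum turns opposite to the motor.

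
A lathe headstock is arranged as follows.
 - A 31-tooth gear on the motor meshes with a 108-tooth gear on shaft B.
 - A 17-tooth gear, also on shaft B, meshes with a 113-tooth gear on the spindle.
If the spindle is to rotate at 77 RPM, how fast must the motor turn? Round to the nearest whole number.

Overall ratio R = 3.4839 × 6.6471 = 23.157.
Required input speed = output speed × R = 77 × 23.157 = 1783.1 RPM.

1783 RPM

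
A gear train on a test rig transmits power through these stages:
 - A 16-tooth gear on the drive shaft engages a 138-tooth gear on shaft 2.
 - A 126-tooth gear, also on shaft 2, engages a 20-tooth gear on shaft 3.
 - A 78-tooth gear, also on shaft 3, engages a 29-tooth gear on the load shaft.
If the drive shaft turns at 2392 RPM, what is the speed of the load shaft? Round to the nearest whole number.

Gear mesh: ratio = 138/16 = 8.625, so shaft 2 turns at 2392 / 8.625 = 277.33 RPM.
Gear mesh: ratio = 20/126 = 0.15873, so shaft 3 turns at 277.33 / 0.15873 = 1747.2 RPM.
Gear mesh: ratio = 29/78 = 0.37179, so the load shaft turns at 1747.2 / 0.37179 = 4699.4 RPM.

4699 RPM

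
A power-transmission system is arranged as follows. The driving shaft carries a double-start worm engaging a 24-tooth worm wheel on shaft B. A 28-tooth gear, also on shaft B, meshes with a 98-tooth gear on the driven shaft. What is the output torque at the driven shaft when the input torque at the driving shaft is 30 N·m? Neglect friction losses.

worm 24/2 = 12 → τ = 30·12 = 360 N·m
gear mesh 98/28 = 3.5 → τ = 360·3.5 = 1260 N·m

1260 N·m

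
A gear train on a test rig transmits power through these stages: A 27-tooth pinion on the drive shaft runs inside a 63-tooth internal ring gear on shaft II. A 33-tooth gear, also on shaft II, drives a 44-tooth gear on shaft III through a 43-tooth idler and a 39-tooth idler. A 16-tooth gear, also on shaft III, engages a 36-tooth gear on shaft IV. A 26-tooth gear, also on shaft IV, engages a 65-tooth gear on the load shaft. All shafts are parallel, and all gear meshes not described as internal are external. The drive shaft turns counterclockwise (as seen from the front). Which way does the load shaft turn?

clockwise

the drive shaft → shaft II: internal mesh, same direction → CCW.
shaft II → shaft III: driver → idler → idler → driven is 3 external meshes, 3 reversals → CW.
shaft III → shaft IV: external mesh, 1 reversal → CCW.
shaft IV → the load shaft: external mesh, 1 reversal → CW.
5 reversals in total — an odd number — so the load shaft turns opposite to the drive shaft.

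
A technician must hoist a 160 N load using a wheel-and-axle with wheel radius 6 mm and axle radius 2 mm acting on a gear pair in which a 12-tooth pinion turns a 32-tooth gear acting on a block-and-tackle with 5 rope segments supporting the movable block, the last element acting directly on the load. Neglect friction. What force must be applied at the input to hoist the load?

Wheel-and-axle MA = R/r = 6/2 = 3.
Gear pair MA = 32/12 = 2.6667.
Block-and-tackle MA = number of supporting rope parts = 5.
Combined ideal MA = 3 × 2.6667 × 5 = 40.
Effort = load / MA = 160 / 40 = 4 N.

4 N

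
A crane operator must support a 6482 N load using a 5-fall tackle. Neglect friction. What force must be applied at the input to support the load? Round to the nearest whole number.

1296 N

Block-and-tackle MA = number of supporting rope parts = 5.
Effort = load / MA = 6482 / 5 = 1296.4 N.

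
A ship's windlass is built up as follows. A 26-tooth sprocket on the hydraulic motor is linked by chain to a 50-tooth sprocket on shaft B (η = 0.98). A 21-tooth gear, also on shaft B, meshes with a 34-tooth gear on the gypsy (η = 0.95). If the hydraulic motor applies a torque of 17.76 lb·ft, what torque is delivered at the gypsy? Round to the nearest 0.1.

chain 50/26 = 1.9231 → τ = 17.76·1.9231·0.98 = 33.471 lb·ft
gear mesh 34/21 = 1.619 → τ = 33.471·1.619·0.95 = 51.481 lb·ft

51.5 lb·ft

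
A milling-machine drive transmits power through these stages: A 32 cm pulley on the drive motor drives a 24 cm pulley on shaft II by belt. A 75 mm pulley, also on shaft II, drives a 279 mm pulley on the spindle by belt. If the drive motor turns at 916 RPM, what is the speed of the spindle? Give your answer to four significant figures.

328.3 RPM

Belt: ratio = 24/32 = 0.75, so shaft II turns at 916 / 0.75 = 1221.3 RPM.
Belt: ratio = 279/75 = 3.72, so the spindle turns at 1221.3 / 3.72 = 328.32 RPM.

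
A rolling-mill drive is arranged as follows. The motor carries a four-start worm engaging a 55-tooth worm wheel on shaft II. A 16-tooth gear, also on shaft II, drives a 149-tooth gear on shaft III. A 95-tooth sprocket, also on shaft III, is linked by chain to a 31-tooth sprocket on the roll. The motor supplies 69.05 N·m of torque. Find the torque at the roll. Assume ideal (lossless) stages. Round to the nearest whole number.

2885 N·m

Worm: ratio = 55/4 = 13.75; torque at shaft II = 69.05 × 13.75 = 949.44 N·m.
Gear mesh: ratio = 149/16 = 9.3125; torque at shaft III = 949.44 × 9.3125 = 8841.6 N·m.
Chain: ratio = 31/95 = 0.32632; torque at the roll = 8841.6 × 0.32632 = 2885.2 N·m.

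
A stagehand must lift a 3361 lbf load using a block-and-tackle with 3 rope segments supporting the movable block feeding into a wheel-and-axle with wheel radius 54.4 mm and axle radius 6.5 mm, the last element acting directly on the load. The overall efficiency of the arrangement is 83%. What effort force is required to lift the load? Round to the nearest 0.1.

161.3 lbf

Block-and-tackle MA = number of supporting rope parts = 3.
Wheel-and-axle MA = R/r = 54.4/6.5 = 8.3692.
Combined ideal MA = 3 × 8.3692 = 25.108.
Actual MA = 25.108 × 0.83 = 20.839.
Effort = load / actual MA = 3361 / 20.839 = 161.28 lbf.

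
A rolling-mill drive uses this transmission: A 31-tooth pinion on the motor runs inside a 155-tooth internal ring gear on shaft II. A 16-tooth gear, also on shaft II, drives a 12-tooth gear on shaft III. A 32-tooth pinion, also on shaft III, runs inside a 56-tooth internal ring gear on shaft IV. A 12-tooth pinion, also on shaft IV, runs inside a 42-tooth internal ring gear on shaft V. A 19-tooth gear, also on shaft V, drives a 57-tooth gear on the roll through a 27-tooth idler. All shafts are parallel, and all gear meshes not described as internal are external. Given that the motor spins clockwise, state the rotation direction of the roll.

counterclockwise

the motor → shaft II: internal mesh, same direction → CW.
shaft II → shaft III: external mesh, 1 reversal → CCW.
shaft III → shaft IV: internal mesh, same direction → CCW.
shaft IV → shaft V: internal mesh, same direction → CCW.
shaft V → the roll: driver → idler → driven is 2 external meshes, 2 reversals → CCW.
3 reversals in total — an odd number — so the roll turns opposite to the motor.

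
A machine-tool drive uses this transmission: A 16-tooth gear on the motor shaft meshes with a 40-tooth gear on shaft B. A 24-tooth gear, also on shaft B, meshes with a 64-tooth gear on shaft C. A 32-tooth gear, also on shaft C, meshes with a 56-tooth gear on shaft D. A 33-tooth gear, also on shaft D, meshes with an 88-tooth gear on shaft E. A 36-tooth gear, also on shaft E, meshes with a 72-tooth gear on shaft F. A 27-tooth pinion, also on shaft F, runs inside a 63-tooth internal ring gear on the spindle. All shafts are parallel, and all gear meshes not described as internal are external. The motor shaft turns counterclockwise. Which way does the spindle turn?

the motor shaft → shaft B: external mesh, 1 reversal → CW.
shaft B → shaft C: external mesh, 1 reversal → CCW.
shaft C → shaft D: external mesh, 1 reversal → CW.
shaft D → shaft E: external mesh, 1 reversal → CCW.
shaft E → shaft F: external mesh, 1 reversal → CW.
shaft F → the spindle: internal mesh, same direction → CW.
5 reversals in total — an odd number — so the spindle turns opposite to the motor shaft.

clockwise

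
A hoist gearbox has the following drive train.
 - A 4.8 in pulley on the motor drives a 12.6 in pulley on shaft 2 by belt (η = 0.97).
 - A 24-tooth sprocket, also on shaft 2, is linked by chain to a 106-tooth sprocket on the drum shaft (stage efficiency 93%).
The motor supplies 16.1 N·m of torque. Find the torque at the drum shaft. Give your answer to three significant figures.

Belt: ratio = 12.6/4.8 = 2.625; torque at shaft 2 = 16.1 × 2.625 × 0.97 = 40.995 N·m.
Chain: ratio = 106/24 = 4.4167; torque at the drum shaft = 40.995 × 4.4167 × 0.93 = 168.39 N·m.

168 N·m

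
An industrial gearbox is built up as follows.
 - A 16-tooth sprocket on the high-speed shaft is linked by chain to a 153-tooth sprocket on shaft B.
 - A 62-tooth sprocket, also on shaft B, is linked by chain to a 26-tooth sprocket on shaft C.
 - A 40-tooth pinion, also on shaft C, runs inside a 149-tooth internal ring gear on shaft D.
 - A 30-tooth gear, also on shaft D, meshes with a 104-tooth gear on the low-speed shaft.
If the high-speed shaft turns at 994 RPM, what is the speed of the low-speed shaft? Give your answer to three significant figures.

chain 153/16 = 9.5625 → 994/9.5625 = 103.95 RPM
chain 26/62 = 0.41935 → 103.95/0.41935 = 247.88 RPM
internal gear 149/40 = 3.725 → 247.88/3.725 = 66.544 RPM
gear mesh 104/30 = 3.4667 → 66.544/3.4667 = 19.195 RPM

19.2 RPM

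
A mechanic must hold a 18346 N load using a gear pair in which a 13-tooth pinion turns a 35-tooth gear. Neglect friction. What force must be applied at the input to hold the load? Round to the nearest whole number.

6814 N

Gear pair MA = 35/13 = 2.6923.
Effort = load / MA = 18346 / 2.6923 = 6814.2 N.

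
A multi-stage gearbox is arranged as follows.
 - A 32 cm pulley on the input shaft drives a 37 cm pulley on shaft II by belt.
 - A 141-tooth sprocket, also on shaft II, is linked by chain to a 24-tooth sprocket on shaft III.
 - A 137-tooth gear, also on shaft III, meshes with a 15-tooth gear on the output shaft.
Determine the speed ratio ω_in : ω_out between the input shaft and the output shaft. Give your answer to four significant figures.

Each stage contributes driven/driver: belt 37/32 = 1.1562, chain 24/141 = 0.17021, gear mesh 15/137 = 0.10949.
Overall: 1.1562 × 0.17021 × 0.10949 = 0.021548.

0.02155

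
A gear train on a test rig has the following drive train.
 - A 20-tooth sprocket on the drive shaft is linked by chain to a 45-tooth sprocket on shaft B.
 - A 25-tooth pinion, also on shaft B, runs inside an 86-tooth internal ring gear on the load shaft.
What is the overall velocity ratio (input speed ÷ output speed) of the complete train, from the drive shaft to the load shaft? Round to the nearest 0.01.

Each stage contributes driven/driver: chain 45/20 = 2.25, internal gear 86/25 = 3.44.
Overall: 2.25 × 3.44 = 7.74.

7.74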